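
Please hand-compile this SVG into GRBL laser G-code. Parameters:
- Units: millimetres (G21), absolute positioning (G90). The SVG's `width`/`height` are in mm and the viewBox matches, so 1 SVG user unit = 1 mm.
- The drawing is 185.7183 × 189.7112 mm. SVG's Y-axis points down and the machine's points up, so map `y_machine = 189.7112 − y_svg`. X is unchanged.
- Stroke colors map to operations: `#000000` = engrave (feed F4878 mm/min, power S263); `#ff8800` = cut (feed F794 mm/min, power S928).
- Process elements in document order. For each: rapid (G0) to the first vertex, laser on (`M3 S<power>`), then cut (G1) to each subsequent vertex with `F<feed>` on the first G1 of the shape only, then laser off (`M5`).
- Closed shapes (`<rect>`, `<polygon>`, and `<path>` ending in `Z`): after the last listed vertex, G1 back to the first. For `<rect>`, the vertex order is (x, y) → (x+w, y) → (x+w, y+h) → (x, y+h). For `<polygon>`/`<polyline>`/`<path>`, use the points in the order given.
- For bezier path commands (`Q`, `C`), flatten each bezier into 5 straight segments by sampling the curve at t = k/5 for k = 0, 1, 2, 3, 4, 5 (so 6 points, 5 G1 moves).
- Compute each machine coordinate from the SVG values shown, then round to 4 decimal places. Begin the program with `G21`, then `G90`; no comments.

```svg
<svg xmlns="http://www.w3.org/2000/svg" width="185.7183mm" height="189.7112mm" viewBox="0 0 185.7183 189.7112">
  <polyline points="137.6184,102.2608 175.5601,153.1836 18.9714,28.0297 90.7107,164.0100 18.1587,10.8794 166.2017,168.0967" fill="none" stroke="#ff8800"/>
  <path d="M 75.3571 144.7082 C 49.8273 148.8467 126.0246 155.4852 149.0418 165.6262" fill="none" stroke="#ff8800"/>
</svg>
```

G21
G90
G0 X137.6184 Y87.4504
M3 S928
G1 X175.5601 Y36.5276 F794
G1 X18.9714 Y161.6815
G1 X90.7107 Y25.7012
G1 X18.1587 Y178.8318
G1 X166.2017 Y21.6145
M5
G0 X75.3571 Y45.0030
M3 S928
G1 X71.0072 Y42.2119 F794
G1 X83.6363 Y38.7726
G1 X105.8088 Y34.6372
G1 X130.0891 Y29.7573
G1 X149.0418 Y24.0850
M5

Since the viewBox matches the mm dimensions, user units are millimetres directly. The only transform is the Y-flip y_m = 189.7112 − y_svg.

Shape 1 is a open polyline drawn with `<polyline>`. Its stroke #ff8800 means cut at S928, F794. After flipping Y the toolpath is (137.6184,87.4504) → (175.5601,36.5276) → (18.9714,161.6815) → (90.7107,25.7012) → (18.1587,178.8318) → (166.2017,21.6145).

Shape 2 is a cubic bezier drawn with `<path>`. Its stroke #ff8800 means cut at S928, F794. After flipping Y the toolpath is (75.3571,45.0030) → (71.0072,42.2119) → (83.6363,38.7726) → (105.8088,34.6372) → (130.0891,29.7573) → (149.0418,24.0850).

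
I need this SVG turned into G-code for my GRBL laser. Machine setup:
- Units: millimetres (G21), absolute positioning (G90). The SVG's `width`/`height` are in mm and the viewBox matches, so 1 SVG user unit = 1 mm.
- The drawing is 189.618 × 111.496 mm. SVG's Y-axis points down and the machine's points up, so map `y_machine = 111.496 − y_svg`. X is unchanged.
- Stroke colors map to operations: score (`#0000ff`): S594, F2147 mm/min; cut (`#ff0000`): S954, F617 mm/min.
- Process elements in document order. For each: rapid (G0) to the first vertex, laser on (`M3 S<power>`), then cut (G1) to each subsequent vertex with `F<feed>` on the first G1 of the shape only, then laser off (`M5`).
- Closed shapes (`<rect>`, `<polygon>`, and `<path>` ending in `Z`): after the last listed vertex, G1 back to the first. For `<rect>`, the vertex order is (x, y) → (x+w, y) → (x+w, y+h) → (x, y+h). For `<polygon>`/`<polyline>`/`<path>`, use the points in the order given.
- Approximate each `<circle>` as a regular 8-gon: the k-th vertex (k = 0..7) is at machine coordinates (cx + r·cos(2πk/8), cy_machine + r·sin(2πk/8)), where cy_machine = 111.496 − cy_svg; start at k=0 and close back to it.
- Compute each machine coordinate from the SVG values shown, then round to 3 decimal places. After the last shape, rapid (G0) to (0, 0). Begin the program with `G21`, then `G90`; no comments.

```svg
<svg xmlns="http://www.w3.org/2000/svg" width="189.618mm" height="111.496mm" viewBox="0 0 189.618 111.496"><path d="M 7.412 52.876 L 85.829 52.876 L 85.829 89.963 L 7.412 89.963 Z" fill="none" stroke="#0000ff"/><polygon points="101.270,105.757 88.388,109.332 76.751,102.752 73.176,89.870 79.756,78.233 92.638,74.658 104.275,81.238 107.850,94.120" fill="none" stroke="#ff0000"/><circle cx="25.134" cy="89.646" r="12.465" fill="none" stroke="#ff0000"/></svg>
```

G21
G90
G0 X7.412 Y58.620
M3 S594
G1 X85.829 Y58.620 F2147
G1 X85.829 Y21.533
G1 X7.412 Y21.533
G1 X7.412 Y58.620
M5
G0 X101.270 Y5.739
M3 S954
G1 X88.388 Y2.164 F617
G1 X76.751 Y8.744
G1 X73.176 Y21.626
G1 X79.756 Y33.263
G1 X92.638 Y36.838
G1 X104.275 Y30.258
G1 X107.850 Y17.376
G1 X101.270 Y5.739
M5
G0 X37.599 Y21.850
M3 S954
G1 X33.948 Y30.664 F617
G1 X25.134 Y34.315
G1 X16.320 Y30.664
G1 X12.669 Y21.850
G1 X16.320 Y13.036
G1 X25.134 Y9.385
G1 X33.948 Y13.036
G1 X37.599 Y21.850
M5
G0 X0.000 Y0.000

viewBox `0 0 189.618 111.496` with mm width/height → 1 unit = 1 mm. Flip: y_m = 111.496 − y_svg.

**Shape 1** — `<path>` rectangle, stroke `#0000ff` → score (S594, F2147). Machine vertices: (7.412,58.620) → (85.829,58.620) → (85.829,21.533) → (7.412,21.533) → (7.412,58.620). Closed: final G1 returns to the first vertex.

**Shape 2** — `<polygon>` regular polygon, stroke `#ff0000` → cut (S954, F617). Machine vertices: (101.270,5.739) → (88.388,2.164) → (76.751,8.744) → (73.176,21.626) → (79.756,33.263) → (92.638,36.838) → (104.275,30.258) → (107.850,17.376) → (101.270,5.739). Closed: final G1 returns to the first vertex.

**Shape 3** — `<circle>` circle, stroke `#ff0000` → cut (S954, F617). Machine vertices: (37.599,21.850) → (33.948,30.664) → (25.134,34.315) → (16.320,30.664) → (12.669,21.850) → (16.320,13.036) → (25.134,9.385) → (33.948,13.036) → (37.599,21.850). Closed: final G1 returns to the first vertex.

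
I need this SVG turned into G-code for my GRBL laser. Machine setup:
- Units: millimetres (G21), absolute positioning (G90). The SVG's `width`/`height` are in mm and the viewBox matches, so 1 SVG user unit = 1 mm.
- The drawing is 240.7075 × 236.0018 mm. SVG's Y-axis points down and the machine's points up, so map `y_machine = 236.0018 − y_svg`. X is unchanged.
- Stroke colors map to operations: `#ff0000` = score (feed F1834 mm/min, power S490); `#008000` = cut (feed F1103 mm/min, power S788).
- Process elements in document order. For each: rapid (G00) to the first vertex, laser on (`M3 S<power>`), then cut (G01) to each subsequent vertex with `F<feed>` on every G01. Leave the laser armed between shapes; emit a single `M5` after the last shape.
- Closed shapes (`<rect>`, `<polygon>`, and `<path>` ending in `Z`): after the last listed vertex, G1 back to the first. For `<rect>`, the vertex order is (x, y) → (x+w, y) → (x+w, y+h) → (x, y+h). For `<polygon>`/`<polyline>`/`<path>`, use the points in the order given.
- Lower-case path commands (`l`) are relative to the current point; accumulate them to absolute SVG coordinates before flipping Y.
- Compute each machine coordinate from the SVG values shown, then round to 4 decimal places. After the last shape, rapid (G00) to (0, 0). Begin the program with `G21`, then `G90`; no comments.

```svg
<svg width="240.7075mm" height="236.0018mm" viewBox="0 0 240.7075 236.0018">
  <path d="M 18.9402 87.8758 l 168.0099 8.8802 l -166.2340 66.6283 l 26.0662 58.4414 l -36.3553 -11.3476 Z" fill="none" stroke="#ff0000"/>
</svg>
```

G21
G90
G00 X18.9402 Y148.1260
M3 S490
G01 X186.9501 Y139.2458 F1834
G01 X20.7161 Y72.6175 F1834
G01 X46.7823 Y14.1761 F1834
G01 X10.4270 Y25.5237 F1834
G01 X18.9402 Y148.1260 F1834
M5
G00 X0.0000 Y0.0000

Since the viewBox matches the mm dimensions, user units are millimetres directly. The only transform is the Y-flip y_m = 236.0018 − y_svg.

Shape 1 is a closed polygon drawn with `<path>`. Its stroke #ff0000 means score at S490, F1834. After flipping Y the toolpath is (18.9402,148.1260) → (186.9501,139.2458) → (20.7161,72.6175) → (46.7823,14.1761) → (10.4270,25.5237) → (18.9402,148.1260), returning to the start.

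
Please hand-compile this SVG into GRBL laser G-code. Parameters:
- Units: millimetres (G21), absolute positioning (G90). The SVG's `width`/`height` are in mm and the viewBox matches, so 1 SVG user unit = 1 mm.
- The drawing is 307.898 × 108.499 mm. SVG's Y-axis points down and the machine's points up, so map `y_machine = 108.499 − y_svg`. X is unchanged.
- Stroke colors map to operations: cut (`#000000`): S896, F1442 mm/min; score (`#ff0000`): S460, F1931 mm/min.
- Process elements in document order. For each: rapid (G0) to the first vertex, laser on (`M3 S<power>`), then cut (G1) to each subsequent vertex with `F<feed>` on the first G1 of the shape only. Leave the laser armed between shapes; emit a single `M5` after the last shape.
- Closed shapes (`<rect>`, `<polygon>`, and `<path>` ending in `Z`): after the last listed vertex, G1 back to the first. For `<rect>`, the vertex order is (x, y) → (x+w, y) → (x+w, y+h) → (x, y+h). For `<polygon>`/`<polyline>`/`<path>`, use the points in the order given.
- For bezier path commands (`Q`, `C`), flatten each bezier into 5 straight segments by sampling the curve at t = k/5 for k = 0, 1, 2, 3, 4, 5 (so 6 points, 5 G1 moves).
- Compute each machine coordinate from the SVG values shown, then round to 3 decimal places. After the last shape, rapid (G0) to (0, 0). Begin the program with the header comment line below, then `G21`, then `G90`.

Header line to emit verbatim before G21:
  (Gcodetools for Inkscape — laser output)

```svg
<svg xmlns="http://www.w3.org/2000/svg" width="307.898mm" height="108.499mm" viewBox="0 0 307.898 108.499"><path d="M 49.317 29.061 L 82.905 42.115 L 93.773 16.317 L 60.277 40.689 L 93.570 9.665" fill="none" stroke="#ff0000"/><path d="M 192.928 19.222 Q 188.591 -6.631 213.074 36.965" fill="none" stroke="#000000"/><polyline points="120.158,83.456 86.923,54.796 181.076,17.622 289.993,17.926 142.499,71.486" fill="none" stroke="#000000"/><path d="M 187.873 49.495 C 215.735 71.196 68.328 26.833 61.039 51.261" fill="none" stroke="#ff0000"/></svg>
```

1 u = 1 mm; y_m = 108.499 − y.

[1] `<path>` open polyline, #ff0000→score S460 F1931: (49.317,79.438) → (82.905,66.384) → (93.773,92.182) → (60.277,67.810) → (93.570,98.834)

[2] `<path>` quadratic bezier, #000000→cut S896 F1442: (192.928,89.277) → (192.346,96.840) → (194.070,98.848) → (198.099,95.299) → (204.434,86.194) → (213.074,71.534)

[3] `<polyline>` open polyline, #000000→cut S896 F1442: (120.158,25.043) → (86.923,53.703) → (181.076,90.877) → (289.993,90.573) → (142.499,37.013)

[4] `<path>` cubic bezier, #ff0000→score S460 F1931: (187.873,59.004) → (186.081,52.832) → (157.363,56.043) → (116.858,62.163) → (79.703,64.719) → (61.039,57.238)

(Gcodetools for Inkscape — laser output)
G21
G90
G0 X49.317 Y79.438
M3 S460
G1 X82.905 Y66.384 F1931
G1 X93.773 Y92.182
G1 X60.277 Y67.810
G1 X93.570 Y98.834
G0 X192.928 Y89.277
M3 S896
G1 X192.346 Y96.840 F1442
G1 X194.070 Y98.848
G1 X198.099 Y95.299
G1 X204.434 Y86.194
G1 X213.074 Y71.534
G0 X120.158 Y25.043
M3 S896
G1 X86.923 Y53.703 F1442
G1 X181.076 Y90.877
G1 X289.993 Y90.573
G1 X142.499 Y37.013
G0 X187.873 Y59.004
M3 S460
G1 X186.081 Y52.832 F1931
G1 X157.363 Y56.043
G1 X116.858 Y62.163
G1 X79.703 Y64.719
G1 X61.039 Y57.238
M5
G0 X0.000 Y0.000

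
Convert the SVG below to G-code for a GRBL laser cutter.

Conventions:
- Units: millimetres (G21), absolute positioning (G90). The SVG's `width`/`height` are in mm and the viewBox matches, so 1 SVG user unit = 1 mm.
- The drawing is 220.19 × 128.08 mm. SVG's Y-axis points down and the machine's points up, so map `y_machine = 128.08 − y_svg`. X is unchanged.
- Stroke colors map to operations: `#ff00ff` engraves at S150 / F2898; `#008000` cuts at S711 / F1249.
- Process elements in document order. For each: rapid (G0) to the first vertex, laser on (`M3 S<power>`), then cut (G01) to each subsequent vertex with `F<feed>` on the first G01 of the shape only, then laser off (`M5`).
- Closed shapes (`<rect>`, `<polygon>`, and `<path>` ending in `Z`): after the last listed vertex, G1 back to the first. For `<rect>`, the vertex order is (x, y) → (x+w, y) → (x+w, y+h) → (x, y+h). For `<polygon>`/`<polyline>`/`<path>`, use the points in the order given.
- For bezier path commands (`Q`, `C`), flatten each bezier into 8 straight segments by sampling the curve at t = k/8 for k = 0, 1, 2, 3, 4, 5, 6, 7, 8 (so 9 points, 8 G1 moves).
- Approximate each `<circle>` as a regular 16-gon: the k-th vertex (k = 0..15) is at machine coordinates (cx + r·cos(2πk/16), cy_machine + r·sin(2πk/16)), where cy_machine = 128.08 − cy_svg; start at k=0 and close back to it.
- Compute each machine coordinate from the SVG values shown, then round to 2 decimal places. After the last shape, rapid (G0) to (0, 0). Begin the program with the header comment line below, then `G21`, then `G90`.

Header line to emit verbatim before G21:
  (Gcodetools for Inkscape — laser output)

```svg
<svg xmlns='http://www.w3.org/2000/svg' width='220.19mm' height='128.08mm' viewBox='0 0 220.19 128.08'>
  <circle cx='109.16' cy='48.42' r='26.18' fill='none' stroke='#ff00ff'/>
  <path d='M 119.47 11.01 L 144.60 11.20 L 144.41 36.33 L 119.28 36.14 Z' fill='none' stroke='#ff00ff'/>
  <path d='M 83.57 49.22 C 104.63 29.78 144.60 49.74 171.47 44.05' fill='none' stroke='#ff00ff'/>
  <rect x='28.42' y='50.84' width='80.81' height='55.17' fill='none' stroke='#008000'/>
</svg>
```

1 u = 1 mm; y_m = 128.08 − y.

[1] `<circle>` circle, #ff00ff→engrave S150 F2898: (135.34,79.66) → (133.35,89.68) → (127.67,98.17) → (119.18,103.85) → (109.16,105.84) → (99.14,103.85) → (90.65,98.17) → (84.97,89.68) → (82.98,79.66) → (84.97,69.64) → (90.65,61.15) → (99.14,55.47) → (109.16,53.48) → (119.18,55.47) → (127.67,61.15) → (133.35,69.64) → (135.34,79.66) (closed)

[2] `<path>` regular polygon, #ff00ff→engrave S150 F2898: (119.47,117.07) → (144.60,116.88) → (144.41,91.75) → (119.28,91.94) → (119.47,117.07) (closed)

[3] `<path>` cubic bezier, #ff00ff→engrave S150 F2898: (83.57,78.86) → (92.29,84.43) → (102.41,87.07) → (113.55,87.54) → (125.34,86.60) → (137.40,85.02) → (149.36,83.56) → (160.84,82.97) → (171.47,84.03)

[4] `<rect>` rectangle, #008000→cut S711 F1249: (28.42,77.24) → (109.23,77.24) → (109.23,22.07) → (28.42,22.07) → (28.42,77.24) (closed)

(Gcodetools for Inkscape — laser output)
G21
G90
G0 X135.34 Y79.66
M3 S150
G01 X133.35 Y89.68 F2898
G01 X127.67 Y98.17
G01 X119.18 Y103.85
G01 X109.16 Y105.84
G01 X99.14 Y103.85
G01 X90.65 Y98.17
G01 X84.97 Y89.68
G01 X82.98 Y79.66
G01 X84.97 Y69.64
G01 X90.65 Y61.15
G01 X99.14 Y55.47
G01 X109.16 Y53.48
G01 X119.18 Y55.47
G01 X127.67 Y61.15
G01 X133.35 Y69.64
G01 X135.34 Y79.66
M5
G0 X119.47 Y117.07
M3 S150
G01 X144.60 Y116.88 F2898
G01 X144.41 Y91.75
G01 X119.28 Y91.94
G01 X119.47 Y117.07
M5
G0 X83.57 Y78.86
M3 S150
G01 X92.29 Y84.43 F2898
G01 X102.41 Y87.07
G01 X113.55 Y87.54
G01 X125.34 Y86.60
G01 X137.40 Y85.02
G01 X149.36 Y83.56
G01 X160.84 Y82.97
G01 X171.47 Y84.03
M5
G0 X28.42 Y77.24
M3 S711
G01 X109.23 Y77.24 F1249
G01 X109.23 Y22.07
G01 X28.42 Y22.07
G01 X28.42 Y77.24
M5
G0 X0.00 Y0.00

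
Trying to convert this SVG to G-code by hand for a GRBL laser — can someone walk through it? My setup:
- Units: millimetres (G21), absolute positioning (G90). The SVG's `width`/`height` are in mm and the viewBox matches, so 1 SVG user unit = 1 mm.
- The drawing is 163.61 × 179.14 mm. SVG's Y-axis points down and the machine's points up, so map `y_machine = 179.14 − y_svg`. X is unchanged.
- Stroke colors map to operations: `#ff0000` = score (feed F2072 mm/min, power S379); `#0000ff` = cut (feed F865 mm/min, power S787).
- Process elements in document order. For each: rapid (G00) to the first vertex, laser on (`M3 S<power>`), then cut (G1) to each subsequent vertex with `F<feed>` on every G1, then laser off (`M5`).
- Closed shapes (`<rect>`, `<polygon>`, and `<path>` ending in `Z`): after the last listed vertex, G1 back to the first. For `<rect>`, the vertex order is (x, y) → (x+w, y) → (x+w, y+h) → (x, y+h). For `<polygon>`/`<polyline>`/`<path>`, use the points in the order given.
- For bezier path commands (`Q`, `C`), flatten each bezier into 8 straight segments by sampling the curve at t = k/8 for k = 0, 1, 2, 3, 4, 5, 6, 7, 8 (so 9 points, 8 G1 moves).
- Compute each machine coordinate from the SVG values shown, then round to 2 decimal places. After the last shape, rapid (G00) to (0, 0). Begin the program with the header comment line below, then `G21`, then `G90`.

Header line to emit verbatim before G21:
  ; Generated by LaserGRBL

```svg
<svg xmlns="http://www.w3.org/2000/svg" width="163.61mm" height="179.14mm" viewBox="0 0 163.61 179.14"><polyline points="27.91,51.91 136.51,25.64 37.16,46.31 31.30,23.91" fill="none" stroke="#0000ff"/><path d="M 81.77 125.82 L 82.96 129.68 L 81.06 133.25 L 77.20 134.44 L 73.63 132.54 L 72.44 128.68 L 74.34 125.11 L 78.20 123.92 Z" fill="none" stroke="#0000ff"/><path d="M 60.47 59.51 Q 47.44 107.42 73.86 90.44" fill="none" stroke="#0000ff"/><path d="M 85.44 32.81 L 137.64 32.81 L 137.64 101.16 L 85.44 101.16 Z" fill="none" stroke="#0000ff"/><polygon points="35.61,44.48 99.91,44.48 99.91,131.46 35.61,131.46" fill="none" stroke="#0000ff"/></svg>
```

Since the viewBox matches the mm dimensions, user units are millimetres directly. The only transform is the Y-flip y_m = 179.14 − y_svg.

Shape 1 is a open polyline drawn with `<polyline>`. Its stroke #0000ff means cut at S787, F865. After flipping Y the toolpath is (27.91,127.23) → (136.51,153.50) → (37.16,132.83) → (31.30,155.23).

Shape 2 is a regular polygon drawn with `<path>`. Its stroke #0000ff means cut at S787, F865. After flipping Y the toolpath is (81.77,53.32) → (82.96,49.46) → (81.06,45.89) → (77.20,44.70) → (73.63,46.60) → (72.44,50.46) → (74.34,54.03) → (78.20,55.22) → (81.77,53.32), returning to the start.

Shape 3 is a quadratic bezier drawn with `<path>`. Its stroke #0000ff means cut at S787, F865. After flipping Y the toolpath is (60.47,119.63) → (57.83,108.67) → (56.42,99.73) → (56.25,92.82) → (57.30,87.94) → (59.59,85.09) → (63.12,84.27) → (67.87,85.47) → (73.86,88.70).

Shape 4 is a rectangle drawn with `<path>`. Its stroke #0000ff means cut at S787, F865. After flipping Y the toolpath is (85.44,146.33) → (137.64,146.33) → (137.64,77.98) → (85.44,77.98) → (85.44,146.33), returning to the start.

Shape 5 is a rectangle drawn with `<polygon>`. Its stroke #0000ff means cut at S787, F865. After flipping Y the toolpath is (35.61,134.66) → (99.91,134.66) → (99.91,47.68) → (35.61,47.68) → (35.61,134.66), returning to the start.

; Generated by LaserGRBL
G21
G90
G00 X27.91 Y127.23
M3 S787
G1 X136.51 Y153.50 F865
G1 X37.16 Y132.83 F865
G1 X31.30 Y155.23 F865
M5
G00 X81.77 Y53.32
M3 S787
G1 X82.96 Y49.46 F865
G1 X81.06 Y45.89 F865
G1 X77.20 Y44.70 F865
G1 X73.63 Y46.60 F865
G1 X72.44 Y50.46 F865
G1 X74.34 Y54.03 F865
G1 X78.20 Y55.22 F865
G1 X81.77 Y53.32 F865
M5
G00 X60.47 Y119.63
M3 S787
G1 X57.83 Y108.67 F865
G1 X56.42 Y99.73 F865
G1 X56.25 Y92.82 F865
G1 X57.30 Y87.94 F865
G1 X59.59 Y85.09 F865
G1 X63.12 Y84.27 F865
G1 X67.87 Y85.47 F865
G1 X73.86 Y88.70 F865
M5
G00 X85.44 Y146.33
M3 S787
G1 X137.64 Y146.33 F865
G1 X137.64 Y77.98 F865
G1 X85.44 Y77.98 F865
G1 X85.44 Y146.33 F865
M5
G00 X35.61 Y134.66
M3 S787
G1 X99.91 Y134.66 F865
G1 X99.91 Y47.68 F865
G1 X35.61 Y47.68 F865
G1 X35.61 Y134.66 F865
M5
G00 X0.00 Y0.00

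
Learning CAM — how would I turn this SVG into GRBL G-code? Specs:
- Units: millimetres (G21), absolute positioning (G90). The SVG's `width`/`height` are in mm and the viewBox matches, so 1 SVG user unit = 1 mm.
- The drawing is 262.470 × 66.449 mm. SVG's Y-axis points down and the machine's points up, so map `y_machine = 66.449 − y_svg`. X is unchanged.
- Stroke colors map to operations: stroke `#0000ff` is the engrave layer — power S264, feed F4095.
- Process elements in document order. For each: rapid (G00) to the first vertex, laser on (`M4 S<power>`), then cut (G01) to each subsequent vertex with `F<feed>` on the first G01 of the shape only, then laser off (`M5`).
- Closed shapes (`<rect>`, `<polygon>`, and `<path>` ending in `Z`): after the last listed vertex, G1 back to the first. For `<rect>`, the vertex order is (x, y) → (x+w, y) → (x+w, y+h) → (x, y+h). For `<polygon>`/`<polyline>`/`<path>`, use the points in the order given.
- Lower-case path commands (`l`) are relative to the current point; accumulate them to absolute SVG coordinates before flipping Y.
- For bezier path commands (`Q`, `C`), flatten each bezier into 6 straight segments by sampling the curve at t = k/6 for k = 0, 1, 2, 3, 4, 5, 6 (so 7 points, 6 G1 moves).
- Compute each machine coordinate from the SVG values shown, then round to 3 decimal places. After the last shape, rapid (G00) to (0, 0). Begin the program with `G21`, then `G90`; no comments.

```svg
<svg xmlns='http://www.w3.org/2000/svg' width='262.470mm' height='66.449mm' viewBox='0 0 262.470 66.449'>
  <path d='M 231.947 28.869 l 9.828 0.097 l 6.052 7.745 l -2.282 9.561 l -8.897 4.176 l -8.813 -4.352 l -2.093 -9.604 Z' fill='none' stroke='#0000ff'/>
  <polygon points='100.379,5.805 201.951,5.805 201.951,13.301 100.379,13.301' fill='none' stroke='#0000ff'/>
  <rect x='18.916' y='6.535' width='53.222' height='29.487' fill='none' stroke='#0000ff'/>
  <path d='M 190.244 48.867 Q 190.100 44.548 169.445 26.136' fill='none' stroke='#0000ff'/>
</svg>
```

G21
G90
G00 X231.947 Y37.580
M4 S264
G01 X241.775 Y37.483 F4095
G01 X247.827 Y29.738
G01 X245.545 Y20.177
G01 X236.648 Y16.001
G01 X227.835 Y20.353
G01 X225.742 Y29.957
G01 X231.947 Y37.580
M5
G00 X100.379 Y60.644
M4 S264
G01 X201.951 Y60.644 F4095
G01 X201.951 Y53.148
G01 X100.379 Y53.148
G01 X100.379 Y60.644
M5
G00 X18.916 Y59.914
M4 S264
G01 X72.138 Y59.914 F4095
G01 X72.138 Y30.427
G01 X18.916 Y30.427
G01 X18.916 Y59.914
M5
G00 X190.244 Y17.582
M4 S264
G01 X189.626 Y19.413 F4095
G01 X187.869 Y22.027
G01 X184.972 Y25.424
G01 X180.936 Y29.604
G01 X175.760 Y34.567
G01 X169.445 Y40.313
M5
G00 X0.000 Y0.000

Since the viewBox matches the mm dimensions, user units are millimetres directly. The only transform is the Y-flip y_m = 66.449 − y_svg.

Shape 1 is a regular polygon drawn with `<path>`. Its stroke #0000ff means engrave at S264, F4095. After flipping Y the toolpath is (231.947,37.580) → (241.775,37.483) → (247.827,29.738) → (245.545,20.177) → (236.648,16.001) → (227.835,20.353) → (225.742,29.957) → (231.947,37.580), returning to the start.

Shape 2 is a rectangle drawn with `<polygon>`. Its stroke #0000ff means engrave at S264, F4095. After flipping Y the toolpath is (100.379,60.644) → (201.951,60.644) → (201.951,53.148) → (100.379,53.148) → (100.379,60.644), returning to the start.

Shape 3 is a rectangle drawn with `<rect>`. Its stroke #0000ff means engrave at S264, F4095. After flipping Y the toolpath is (18.916,59.914) → (72.138,59.914) → (72.138,30.427) → (18.916,30.427) → (18.916,59.914), returning to the start.

Shape 4 is a quadratic bezier drawn with `<path>`. Its stroke #0000ff means engrave at S264, F4095. After flipping Y the toolpath is (190.244,17.582) → (189.626,19.413) → (187.869,22.027) → (184.972,25.424) → (180.936,29.604) → (175.760,34.567) → (169.445,40.313).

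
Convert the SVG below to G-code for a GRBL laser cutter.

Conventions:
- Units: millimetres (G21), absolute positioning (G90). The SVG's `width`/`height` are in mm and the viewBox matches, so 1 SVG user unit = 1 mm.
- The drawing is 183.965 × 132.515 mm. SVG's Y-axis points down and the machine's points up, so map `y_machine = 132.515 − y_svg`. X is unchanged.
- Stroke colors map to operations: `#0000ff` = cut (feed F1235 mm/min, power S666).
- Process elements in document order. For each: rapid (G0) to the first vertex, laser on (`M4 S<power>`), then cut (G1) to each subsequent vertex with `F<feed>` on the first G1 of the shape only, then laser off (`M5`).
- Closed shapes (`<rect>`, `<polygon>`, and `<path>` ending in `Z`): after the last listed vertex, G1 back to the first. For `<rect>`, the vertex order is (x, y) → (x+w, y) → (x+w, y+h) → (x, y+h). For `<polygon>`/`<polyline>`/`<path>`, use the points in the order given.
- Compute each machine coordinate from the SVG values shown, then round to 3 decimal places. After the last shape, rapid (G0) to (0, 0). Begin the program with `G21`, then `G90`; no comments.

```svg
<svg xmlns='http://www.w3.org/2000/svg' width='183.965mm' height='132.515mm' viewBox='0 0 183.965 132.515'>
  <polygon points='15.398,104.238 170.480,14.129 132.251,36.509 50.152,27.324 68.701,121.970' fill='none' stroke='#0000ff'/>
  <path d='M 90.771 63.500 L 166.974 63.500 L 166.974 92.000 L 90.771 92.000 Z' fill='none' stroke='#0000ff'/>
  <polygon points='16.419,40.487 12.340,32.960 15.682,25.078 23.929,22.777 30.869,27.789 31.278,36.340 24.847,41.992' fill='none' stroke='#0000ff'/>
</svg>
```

Since the viewBox matches the mm dimensions, user units are millimetres directly. The only transform is the Y-flip y_m = 132.515 − y_svg.

Shape 1 is a closed polygon drawn with `<polygon>`. Its stroke #0000ff means cut at S666, F1235. After flipping Y the toolpath is (15.398,28.277) → (170.480,118.386) → (132.251,96.006) → (50.152,105.191) → (68.701,10.545) → (15.398,28.277), returning to the start.

Shape 2 is a rectangle drawn with `<path>`. Its stroke #0000ff means cut at S666, F1235. After flipping Y the toolpath is (90.771,69.015) → (166.974,69.015) → (166.974,40.515) → (90.771,40.515) → (90.771,69.015), returning to the start.

Shape 3 is a regular polygon drawn with `<polygon>`. Its stroke #0000ff means cut at S666, F1235. After flipping Y the toolpath is (16.419,92.028) → (12.340,99.555) → (15.682,107.437) → (23.929,109.738) → (30.869,104.726) → (31.278,96.175) → (24.847,90.523) → (16.419,92.028), returning to the start.

G21
G90
G0 X15.398 Y28.277
M4 S666
G1 X170.480 Y118.386 F1235
G1 X132.251 Y96.006
G1 X50.152 Y105.191
G1 X68.701 Y10.545
G1 X15.398 Y28.277
M5
G0 X90.771 Y69.015
M4 S666
G1 X166.974 Y69.015 F1235
G1 X166.974 Y40.515
G1 X90.771 Y40.515
G1 X90.771 Y69.015
M5
G0 X16.419 Y92.028
M4 S666
G1 X12.340 Y99.555 F1235
G1 X15.682 Y107.437
G1 X23.929 Y109.738
G1 X30.869 Y104.726
G1 X31.278 Y96.175
G1 X24.847 Y90.523
G1 X16.419 Y92.028
M5
G0 X0.000 Y0.000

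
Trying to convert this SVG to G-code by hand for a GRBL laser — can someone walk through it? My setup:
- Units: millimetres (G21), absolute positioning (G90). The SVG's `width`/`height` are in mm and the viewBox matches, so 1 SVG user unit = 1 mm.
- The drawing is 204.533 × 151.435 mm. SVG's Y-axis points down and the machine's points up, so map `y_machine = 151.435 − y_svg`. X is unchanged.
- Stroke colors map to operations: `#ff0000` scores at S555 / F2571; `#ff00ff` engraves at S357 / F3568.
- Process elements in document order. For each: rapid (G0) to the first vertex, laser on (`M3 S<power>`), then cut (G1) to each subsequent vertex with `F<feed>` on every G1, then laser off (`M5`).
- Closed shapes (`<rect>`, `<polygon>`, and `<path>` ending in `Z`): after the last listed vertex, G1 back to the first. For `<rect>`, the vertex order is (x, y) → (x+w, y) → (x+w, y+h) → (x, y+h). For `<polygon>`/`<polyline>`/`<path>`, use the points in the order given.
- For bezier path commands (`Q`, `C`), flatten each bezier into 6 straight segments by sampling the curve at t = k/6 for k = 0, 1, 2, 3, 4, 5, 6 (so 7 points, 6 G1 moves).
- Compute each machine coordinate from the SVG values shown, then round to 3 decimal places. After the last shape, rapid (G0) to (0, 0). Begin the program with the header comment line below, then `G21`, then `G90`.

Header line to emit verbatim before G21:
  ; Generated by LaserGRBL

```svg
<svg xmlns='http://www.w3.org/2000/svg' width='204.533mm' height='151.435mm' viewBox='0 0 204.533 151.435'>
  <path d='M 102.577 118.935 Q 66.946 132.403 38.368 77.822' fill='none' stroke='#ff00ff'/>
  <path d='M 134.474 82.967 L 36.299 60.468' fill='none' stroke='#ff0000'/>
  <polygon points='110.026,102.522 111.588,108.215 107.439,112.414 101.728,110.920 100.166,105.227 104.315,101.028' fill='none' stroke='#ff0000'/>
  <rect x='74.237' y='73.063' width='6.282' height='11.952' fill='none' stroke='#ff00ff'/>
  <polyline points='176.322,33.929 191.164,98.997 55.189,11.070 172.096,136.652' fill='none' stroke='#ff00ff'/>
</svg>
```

; Generated by LaserGRBL
G21
G90
G0 X102.577 Y32.500
M3 S357
G1 X90.896 Y29.901 F3568
G1 X79.607 Y31.082 F3568
G1 X68.709 Y36.044 F3568
G1 X58.204 Y44.787 F3568
G1 X48.090 Y57.310 F3568
G1 X38.368 Y73.613 F3568
M5
G0 X134.474 Y68.468
M3 S555
G1 X36.299 Y90.967 F2571
M5
G0 X110.026 Y48.913
M3 S555
G1 X111.588 Y43.220 F2571
G1 X107.439 Y39.021 F2571
G1 X101.728 Y40.515 F2571
G1 X100.166 Y46.208 F2571
G1 X104.315 Y50.407 F2571
G1 X110.026 Y48.913 F2571
M5
G0 X74.237 Y78.372
M3 S357
G1 X80.519 Y78.372 F3568
G1 X80.519 Y66.420 F3568
G1 X74.237 Y66.420 F3568
G1 X74.237 Y78.372 F3568
M5
G0 X176.322 Y117.506
M3 S357
G1 X191.164 Y52.438 F3568
G1 X55.189 Y140.365 F3568
G1 X172.096 Y14.783 F3568
M5
G0 X0.000 Y0.000

1 u = 1 mm; y_m = 151.435 − y.

[1] `<path>` quadratic bezier, #ff00ff→engrave S357 F3568: (102.577,32.500) → (90.896,29.901) → (79.607,31.082) → (68.709,36.044) → (58.204,44.787) → (48.090,57.310) → (38.368,73.613)

[2] `<path>` line segment, #ff0000→score S555 F2571: (134.474,68.468) → (36.299,90.967)

[3] `<polygon>` regular polygon, #ff0000→score S555 F2571: (110.026,48.913) → (111.588,43.220) → (107.439,39.021) → (101.728,40.515) → (100.166,46.208) → (104.315,50.407) → (110.026,48.913) (closed)

[4] `<rect>` rectangle, #ff00ff→engrave S357 F3568: (74.237,78.372) → (80.519,78.372) → (80.519,66.420) → (74.237,66.420) → (74.237,78.372) (closed)

[5] `<polyline>` open polyline, #ff00ff→engrave S357 F3568: (176.322,117.506) → (191.164,52.438) → (55.189,140.365) → (172.096,14.783)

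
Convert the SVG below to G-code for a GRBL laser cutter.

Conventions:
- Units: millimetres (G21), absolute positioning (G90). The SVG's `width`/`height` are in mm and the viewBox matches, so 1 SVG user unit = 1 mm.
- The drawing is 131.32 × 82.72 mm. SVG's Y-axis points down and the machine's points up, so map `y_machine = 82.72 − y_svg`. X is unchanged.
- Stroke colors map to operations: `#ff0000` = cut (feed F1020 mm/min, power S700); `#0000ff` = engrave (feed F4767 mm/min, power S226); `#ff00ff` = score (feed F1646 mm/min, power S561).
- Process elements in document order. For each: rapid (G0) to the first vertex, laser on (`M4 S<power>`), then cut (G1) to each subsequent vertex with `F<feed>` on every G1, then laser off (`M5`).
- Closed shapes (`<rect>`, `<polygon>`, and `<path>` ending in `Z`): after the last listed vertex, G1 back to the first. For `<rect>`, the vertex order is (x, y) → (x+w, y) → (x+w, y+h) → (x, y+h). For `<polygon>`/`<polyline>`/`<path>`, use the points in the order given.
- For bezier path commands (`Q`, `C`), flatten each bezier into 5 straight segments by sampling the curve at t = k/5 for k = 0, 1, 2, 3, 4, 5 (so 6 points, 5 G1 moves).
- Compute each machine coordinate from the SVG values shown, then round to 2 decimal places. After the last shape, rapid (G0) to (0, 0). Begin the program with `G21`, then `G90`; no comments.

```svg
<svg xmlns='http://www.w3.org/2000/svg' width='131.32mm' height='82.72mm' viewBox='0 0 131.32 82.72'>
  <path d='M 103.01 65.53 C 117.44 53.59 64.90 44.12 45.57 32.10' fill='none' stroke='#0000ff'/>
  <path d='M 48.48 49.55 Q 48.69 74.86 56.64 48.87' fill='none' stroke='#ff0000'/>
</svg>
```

G21
G90
G0 X103.01 Y17.19
M4 S226
G1 X104.43 Y24.10 F4767
G1 X94.59 Y30.65 F4767
G1 X78.30 Y37.10 F4767
G1 X60.35 Y43.67 F4767
G1 X45.57 Y50.62 F4767
M5
G0 X48.48 Y33.17
M4 S700
G1 X48.87 Y25.10 F1020
G1 X49.89 Y21.13 F1020
G1 X51.52 Y21.27 F1020
G1 X53.77 Y25.51 F1020
G1 X56.64 Y33.85 F1020
M5
G0 X0.00 Y0.00

Since the viewBox matches the mm dimensions, user units are millimetres directly. The only transform is the Y-flip y_m = 82.72 − y_svg.

Shape 1 is a cubic bezier drawn with `<path>`. Its stroke #0000ff means engrave at S226, F4767. After flipping Y the toolpath is (103.01,17.19) → (104.43,24.10) → (94.59,30.65) → (78.30,37.10) → (60.35,43.67) → (45.57,50.62).

Shape 2 is a quadratic bezier drawn with `<path>`. Its stroke #ff0000 means cut at S700, F1020. After flipping Y the toolpath is (48.48,33.17) → (48.87,25.10) → (49.89,21.13) → (51.52,21.27) → (53.77,25.51) → (56.64,33.85).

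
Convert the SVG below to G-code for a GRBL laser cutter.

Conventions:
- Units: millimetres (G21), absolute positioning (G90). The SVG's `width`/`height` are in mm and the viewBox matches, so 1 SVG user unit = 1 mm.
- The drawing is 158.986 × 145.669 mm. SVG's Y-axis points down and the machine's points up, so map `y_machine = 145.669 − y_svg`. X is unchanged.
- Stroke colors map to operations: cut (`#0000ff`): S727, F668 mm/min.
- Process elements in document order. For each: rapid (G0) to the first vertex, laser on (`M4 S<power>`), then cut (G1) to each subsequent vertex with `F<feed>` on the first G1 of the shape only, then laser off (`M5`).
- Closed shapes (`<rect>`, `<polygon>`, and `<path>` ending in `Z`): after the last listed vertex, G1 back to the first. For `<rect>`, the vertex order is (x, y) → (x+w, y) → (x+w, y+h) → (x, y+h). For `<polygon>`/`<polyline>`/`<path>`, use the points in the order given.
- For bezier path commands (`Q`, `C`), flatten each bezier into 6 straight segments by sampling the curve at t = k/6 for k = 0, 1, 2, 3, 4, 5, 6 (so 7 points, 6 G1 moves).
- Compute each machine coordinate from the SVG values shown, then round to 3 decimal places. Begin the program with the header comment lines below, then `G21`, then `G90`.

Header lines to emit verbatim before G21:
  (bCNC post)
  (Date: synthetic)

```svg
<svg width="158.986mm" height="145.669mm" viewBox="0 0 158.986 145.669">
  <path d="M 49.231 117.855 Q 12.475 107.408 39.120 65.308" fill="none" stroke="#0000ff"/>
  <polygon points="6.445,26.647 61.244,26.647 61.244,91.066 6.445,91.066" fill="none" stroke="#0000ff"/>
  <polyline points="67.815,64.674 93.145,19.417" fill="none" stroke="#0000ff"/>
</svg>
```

(bCNC post)
(Date: synthetic)
G21
G90
G0 X49.231 Y27.814
M4 S727
G1 X38.740 Y32.176 F668
G1 X31.772 Y38.296
G1 X28.325 Y46.174
G1 X28.401 Y55.811
G1 X31.999 Y67.207
G1 X39.120 Y80.361
M5
G0 X6.445 Y119.022
M4 S727
G1 X61.244 Y119.022 F668
G1 X61.244 Y54.603
G1 X6.445 Y54.603
G1 X6.445 Y119.022
M5
G0 X67.815 Y80.995
M4 S727
G1 X93.145 Y126.252 F668
M5

Since the viewBox matches the mm dimensions, user units are millimetres directly. The only transform is the Y-flip y_m = 145.669 − y_svg.

Shape 1 is a quadratic bezier drawn with `<path>`. Its stroke #0000ff means cut at S727, F668. After flipping Y the toolpath is (49.231,27.814) → (38.740,32.176) → (31.772,38.296) → (28.325,46.174) → (28.401,55.811) → (31.999,67.207) → (39.120,80.361).

Shape 2 is a rectangle drawn with `<polygon>`. Its stroke #0000ff means cut at S727, F668. After flipping Y the toolpath is (6.445,119.022) → (61.244,119.022) → (61.244,54.603) → (6.445,54.603) → (6.445,119.022), returning to the start.

Shape 3 is a line segment drawn with `<polyline>`. Its stroke #0000ff means cut at S727, F668. After flipping Y the toolpath is (67.815,80.995) → (93.145,126.252).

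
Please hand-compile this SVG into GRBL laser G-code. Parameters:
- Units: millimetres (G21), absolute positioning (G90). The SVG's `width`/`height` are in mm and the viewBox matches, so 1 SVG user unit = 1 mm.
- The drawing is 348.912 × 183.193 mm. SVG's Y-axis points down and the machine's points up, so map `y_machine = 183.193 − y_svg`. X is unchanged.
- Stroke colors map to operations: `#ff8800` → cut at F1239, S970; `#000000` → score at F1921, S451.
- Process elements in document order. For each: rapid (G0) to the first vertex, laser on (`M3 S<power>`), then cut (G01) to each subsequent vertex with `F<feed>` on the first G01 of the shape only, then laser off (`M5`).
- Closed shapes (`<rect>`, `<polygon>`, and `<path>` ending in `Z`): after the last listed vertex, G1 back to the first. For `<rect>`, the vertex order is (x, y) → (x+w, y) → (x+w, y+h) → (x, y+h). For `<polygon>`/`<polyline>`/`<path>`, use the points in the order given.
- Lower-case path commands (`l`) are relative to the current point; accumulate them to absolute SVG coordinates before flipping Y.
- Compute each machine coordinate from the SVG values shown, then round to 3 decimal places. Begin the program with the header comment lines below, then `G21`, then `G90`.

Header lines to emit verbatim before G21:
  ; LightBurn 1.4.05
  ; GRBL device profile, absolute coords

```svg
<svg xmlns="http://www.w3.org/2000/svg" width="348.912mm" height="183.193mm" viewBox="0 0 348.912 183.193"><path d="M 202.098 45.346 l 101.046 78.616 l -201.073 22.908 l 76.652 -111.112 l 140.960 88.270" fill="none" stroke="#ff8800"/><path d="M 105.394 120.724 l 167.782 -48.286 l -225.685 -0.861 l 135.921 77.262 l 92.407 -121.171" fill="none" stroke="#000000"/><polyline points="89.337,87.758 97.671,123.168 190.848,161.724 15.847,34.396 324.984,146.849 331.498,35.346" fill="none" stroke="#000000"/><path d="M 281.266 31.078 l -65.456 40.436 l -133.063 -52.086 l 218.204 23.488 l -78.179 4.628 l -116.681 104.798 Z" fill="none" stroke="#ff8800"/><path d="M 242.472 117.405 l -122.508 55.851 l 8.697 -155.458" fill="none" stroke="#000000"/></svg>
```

Since the viewBox matches the mm dimensions, user units are millimetres directly. The only transform is the Y-flip y_m = 183.193 − y_svg.

Shape 1 is a open polyline drawn with `<path>`. Its stroke #ff8800 means cut at S970, F1239. After flipping Y the toolpath is (202.098,137.847) → (303.144,59.231) → (102.071,36.323) → (178.723,147.435) → (319.683,59.165).

Shape 2 is a open polyline drawn with `<path>`. Its stroke #000000 means score at S451, F1921. After flipping Y the toolpath is (105.394,62.469) → (273.176,110.755) → (47.491,111.616) → (183.412,34.354) → (275.819,155.525).

Shape 3 is a open polyline drawn with `<polyline>`. Its stroke #000000 means score at S451, F1921. After flipping Y the toolpath is (89.337,95.435) → (97.671,60.025) → (190.848,21.469) → (15.847,148.797) → (324.984,36.344) → (331.498,147.847).

Shape 4 is a closed polygon drawn with `<path>`. Its stroke #ff8800 means cut at S970, F1239. After flipping Y the toolpath is (281.266,152.115) → (215.810,111.679) → (82.747,163.765) → (300.951,140.277) → (222.772,135.649) → (106.091,30.851) → (281.266,152.115), returning to the start.

Shape 5 is a open polyline drawn with `<path>`. Its stroke #000000 means score at S451, F1921. After flipping Y the toolpath is (242.472,65.788) → (119.964,9.937) → (128.661,165.395).

; LightBurn 1.4.05
; GRBL device profile, absolute coords
G21
G90
G0 X202.098 Y137.847
M3 S970
G01 X303.144 Y59.231 F1239
G01 X102.071 Y36.323
G01 X178.723 Y147.435
G01 X319.683 Y59.165
M5
G0 X105.394 Y62.469
M3 S451
G01 X273.176 Y110.755 F1921
G01 X47.491 Y111.616
G01 X183.412 Y34.354
G01 X275.819 Y155.525
M5
G0 X89.337 Y95.435
M3 S451
G01 X97.671 Y60.025 F1921
G01 X190.848 Y21.469
G01 X15.847 Y148.797
G01 X324.984 Y36.344
G01 X331.498 Y147.847
M5
G0 X281.266 Y152.115
M3 S970
G01 X215.810 Y111.679 F1239
G01 X82.747 Y163.765
G01 X300.951 Y140.277
G01 X222.772 Y135.649
G01 X106.091 Y30.851
G01 X281.266 Y152.115
M5
G0 X242.472 Y65.788
M3 S451
G01 X119.964 Y9.937 F1921
G01 X128.661 Y165.395
M5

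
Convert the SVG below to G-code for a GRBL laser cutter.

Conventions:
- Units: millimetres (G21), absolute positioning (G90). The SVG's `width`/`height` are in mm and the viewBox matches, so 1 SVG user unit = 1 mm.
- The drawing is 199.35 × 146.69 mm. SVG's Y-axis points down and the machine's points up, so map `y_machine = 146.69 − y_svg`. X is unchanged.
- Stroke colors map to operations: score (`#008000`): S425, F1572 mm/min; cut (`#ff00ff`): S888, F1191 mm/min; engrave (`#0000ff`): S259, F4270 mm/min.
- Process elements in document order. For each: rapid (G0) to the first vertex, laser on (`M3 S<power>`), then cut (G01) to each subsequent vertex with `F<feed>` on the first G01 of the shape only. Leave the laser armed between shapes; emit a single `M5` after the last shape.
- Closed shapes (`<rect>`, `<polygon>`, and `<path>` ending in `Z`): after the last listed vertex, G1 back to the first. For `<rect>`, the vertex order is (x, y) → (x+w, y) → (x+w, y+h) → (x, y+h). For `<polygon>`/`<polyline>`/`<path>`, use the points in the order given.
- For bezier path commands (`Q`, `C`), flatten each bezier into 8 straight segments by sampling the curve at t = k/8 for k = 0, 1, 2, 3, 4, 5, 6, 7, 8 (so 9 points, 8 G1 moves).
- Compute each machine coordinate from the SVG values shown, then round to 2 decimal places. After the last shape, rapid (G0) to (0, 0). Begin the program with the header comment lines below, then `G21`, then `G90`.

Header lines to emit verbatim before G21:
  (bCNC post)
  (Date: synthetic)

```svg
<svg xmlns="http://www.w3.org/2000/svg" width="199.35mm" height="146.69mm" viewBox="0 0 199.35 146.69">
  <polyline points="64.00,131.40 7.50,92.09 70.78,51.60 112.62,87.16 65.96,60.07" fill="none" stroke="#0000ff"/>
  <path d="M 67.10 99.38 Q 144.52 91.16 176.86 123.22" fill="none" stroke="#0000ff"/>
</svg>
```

(bCNC post)
(Date: synthetic)
G21
G90
G0 X64.00 Y15.29
M3 S259
G01 X7.50 Y54.60 F4270
G01 X70.78 Y95.09
G01 X112.62 Y59.53
G01 X65.96 Y86.62
G0 X67.10 Y47.31
M3 S259
G01 X85.75 Y48.74 F4270
G01 X102.99 Y48.90
G01 X118.83 Y47.81
G01 X133.25 Y45.46
G01 X146.27 Y41.85
G01 X157.87 Y36.98
G01 X168.07 Y30.86
G01 X176.86 Y23.47
M5
G0 X0.00 Y0.00

1 u = 1 mm; y_m = 146.69 − y.

[1] `<polyline>` open polyline, #0000ff→engrave S259 F4270: (64.00,15.29) → (7.50,54.60) → (70.78,95.09) → (112.62,59.53) → (65.96,86.62)

[2] `<path>` quadratic bezier, #0000ff→engrave S259 F4270: (67.10,47.31) → (85.75,48.74) → (102.99,48.90) → (118.83,47.81) → (133.25,45.46) → (146.27,41.85) → (157.87,36.98) → (168.07,30.86) → (176.86,23.47)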